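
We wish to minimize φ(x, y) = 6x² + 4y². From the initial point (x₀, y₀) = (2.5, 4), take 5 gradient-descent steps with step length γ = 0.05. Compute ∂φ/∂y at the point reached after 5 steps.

∇φ = (12x, 8y)
Step 1: at (2.5, 4), ∇φ = (30, 32) → (2.5, 4) − 0.05·(30, 32) = (1, 2.4)
Step 2: at (1, 2.4), ∇φ = (12, 19.2) → (1, 2.4) − 0.05·(12, 19.2) = (0.4, 1.44)
Step 3: at (0.4, 1.44), ∇φ = (4.8, 11.52) → (0.4, 1.44) − 0.05·(4.8, 11.52) = (0.16, 0.864)
Step 4: at (0.16, 0.864), ∇φ = (1.92, 6.912) → (0.16, 0.864) − 0.05·(1.92, 6.912) = (0.064, 0.5184)
Step 5: at (0.064, 0.5184), ∇φ = (0.768, 4.1472) → (0.064, 0.5184) − 0.05·(0.768, 4.1472) = (0.0256, 0.31104)
∂φ/∂y at (0.0256, 0.31104) = 2.48832

2.48832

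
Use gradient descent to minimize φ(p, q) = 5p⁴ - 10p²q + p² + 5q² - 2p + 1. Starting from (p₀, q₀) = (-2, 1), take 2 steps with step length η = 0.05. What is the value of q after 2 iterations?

10.495

∇φ = (20p³ - 20pq + 2p - 2, -10p² + 10q)
Step 1: at (-2, 1), ∇φ = (-126, -30) → (-2, 1) − 0.05·(-126, -30) = (4.3, 2.5)
Step 2: at (4.3, 2.5), ∇φ = (1381.74, -159.9) → (4.3, 2.5) − 0.05·(1381.74, -159.9) = (-64.787, 10.495)
q = 10.495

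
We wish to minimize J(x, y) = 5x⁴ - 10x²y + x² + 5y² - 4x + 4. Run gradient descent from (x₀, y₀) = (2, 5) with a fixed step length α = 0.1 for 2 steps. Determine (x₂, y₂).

∇J = (20x³ - 20xy + 2x - 4, -10x² + 10y)
Step 1: at (2, 5), ∇J = (-40, 10) → (2, 5) − 0.1·(-40, 10) = (6, 4)
Step 2: at (6, 4), ∇J = (3848, -320) → (6, 4) − 0.1·(3848, -320) = (-378.8, 36)

(-378.8, 36)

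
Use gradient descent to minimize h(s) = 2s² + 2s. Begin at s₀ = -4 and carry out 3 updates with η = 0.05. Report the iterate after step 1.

-3.3

h′(s) = 4s + 2
s₁ = -4 − 0.05·(-14) = -3.3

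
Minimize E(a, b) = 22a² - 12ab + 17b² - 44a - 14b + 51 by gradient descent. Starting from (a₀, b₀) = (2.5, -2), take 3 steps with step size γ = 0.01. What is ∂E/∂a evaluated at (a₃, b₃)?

∇E = (44a - 12b - 44, -12a + 34b - 14)
Step 1: at (2.5, -2), ∇E = (90, -112) → (2.5, -2) − 0.01·(90, -112) = (1.6, -0.88)
Step 2: at (1.6, -0.88), ∇E = (36.96, -63.12) → (1.6, -0.88) − 0.01·(36.96, -63.12) = (1.2304, -0.2488)
Step 3: at (1.2304, -0.2488), ∇E = (13.1232, -37.224) → (1.2304, -0.2488) − 0.01·(13.1232, -37.224) = (1.099168, 0.12344)
∂E/∂a at (1.099168, 0.12344) = 2.882112

2.882112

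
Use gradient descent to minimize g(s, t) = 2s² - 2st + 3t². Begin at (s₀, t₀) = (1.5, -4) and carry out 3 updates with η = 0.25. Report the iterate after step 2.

(1.375, -2.375)

∇g = (4s - 2t, -2s + 6t)
(s₁, t₁) = (1.5, -4) − 0.25·(14, -27) = (-2, 2.75)
(s₂, t₂) = (-2, 2.75) − 0.25·(-13.5, 20.5) = (1.375, -2.375)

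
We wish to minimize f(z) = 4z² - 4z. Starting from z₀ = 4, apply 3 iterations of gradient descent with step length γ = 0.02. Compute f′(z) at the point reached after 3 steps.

16.595712

f′(z) = 8z - 4
z₁ = 4 − 0.02·28 = 3.44
z₂ = 3.44 − 0.02·23.52 = 2.9696
z₃ = 2.9696 − 0.02·19.7568 = 2.574464
f′(z) at (2.574464) = 16.595712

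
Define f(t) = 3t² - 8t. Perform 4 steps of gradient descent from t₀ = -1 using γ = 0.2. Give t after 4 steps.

1.3296

f′(t) = 6t - 8
t₁ = -1 − 0.2·(-14) = 1.8
t₂ = 1.8 − 0.2·2.8 = 1.24
t₃ = 1.24 − 0.2·(-0.56) = 1.352
t₄ = 1.352 − 0.2·0.112 = 1.3296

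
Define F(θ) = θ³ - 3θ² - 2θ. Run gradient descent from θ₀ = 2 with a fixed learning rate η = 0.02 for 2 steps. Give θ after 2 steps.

2.075104

F′(θ) = 3θ² - 6θ - 2
θ₁ = 2 − 0.02·(-2) = 2.04
θ₂ = 2.04 − 0.02·(-1.7552) = 2.075104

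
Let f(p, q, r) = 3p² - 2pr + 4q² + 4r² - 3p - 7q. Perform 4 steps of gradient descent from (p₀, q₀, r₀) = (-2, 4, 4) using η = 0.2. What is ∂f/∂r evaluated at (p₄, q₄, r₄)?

∇f = (6p - 2r - 3, 8q - 7, -2p + 8r)
Step 1: at (-2, 4, 4), ∇f = (-23, 25, 36) → (-2, 4, 4) − 0.2·(-23, 25, 36) = (2.6, -1, -3.2)
Step 2: at (2.6, -1, -3.2), ∇f = (19, -15, -30.8) → (2.6, -1, -3.2) − 0.2·(19, -15, -30.8) = (-1.2, 2, 2.96)
Step 3: at (-1.2, 2, 2.96), ∇f = (-16.12, 9, 26.08) → (-1.2, 2, 2.96) − 0.2·(-16.12, 9, 26.08) = (2.024, 0.2, -2.256)
Step 4: at (2.024, 0.2, -2.256), ∇f = (13.656, -5.4, -22.096) → (2.024, 0.2, -2.256) − 0.2·(13.656, -5.4, -22.096) = (-0.7072, 1.28, 2.1632)
∂f/∂r at (-0.7072, 1.28, 2.1632) = 18.72

18.72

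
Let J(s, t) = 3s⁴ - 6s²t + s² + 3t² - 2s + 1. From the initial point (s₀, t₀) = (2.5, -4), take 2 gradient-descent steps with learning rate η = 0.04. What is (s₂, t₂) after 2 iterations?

∇J = (12s³ - 12st + 2s - 2, -6s² + 6t)
Step 1: at (2.5, -4), ∇J = (310.5, -61.5) → (2.5, -4) − 0.04·(310.5, -61.5) = (-9.92, -1.54)
Step 2: at (-9.92, -1.54), ∇J = (-11919.459456, -599.6784) → (-9.92, -1.54) − 0.04·(-11919.459456, -599.6784) = (466.85837824, 22.447136)

(466.85837824, 22.447136)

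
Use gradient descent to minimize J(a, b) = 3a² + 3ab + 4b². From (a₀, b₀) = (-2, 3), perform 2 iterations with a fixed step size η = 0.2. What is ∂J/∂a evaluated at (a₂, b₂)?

7.44

∇J = (6a + 3b, 3a + 8b)
(a₁, b₁) = (-2, 3) − 0.2·(-3, 18) = (-1.4, -0.6)
(a₂, b₂) = (-1.4, -0.6) − 0.2·(-10.2, -9) = (0.64, 1.2)
∂J/∂a at (0.64, 1.2) = 7.44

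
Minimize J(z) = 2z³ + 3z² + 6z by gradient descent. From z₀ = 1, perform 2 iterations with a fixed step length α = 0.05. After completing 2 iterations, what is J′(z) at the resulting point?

4.927734

J′(z) = 6z² + 6z + 6
z₁ = 1 − 0.05·18 = 0.1
z₂ = 0.1 − 0.05·6.66 = -0.233
J′(z) at (-0.233) = 4.927734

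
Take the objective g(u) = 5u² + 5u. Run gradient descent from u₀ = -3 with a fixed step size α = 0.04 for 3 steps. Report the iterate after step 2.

-1.4

g′(u) = 10u + 5
u₁ = -3 − 0.04·(-25) = -2
u₂ = -2 − 0.04·(-15) = -1.4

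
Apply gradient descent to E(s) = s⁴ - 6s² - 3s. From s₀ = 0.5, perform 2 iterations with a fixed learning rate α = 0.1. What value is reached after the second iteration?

E′(s) = 4s³ - 12s - 3
Step 1: E′(0.5) = -8.5; s₁ = 0.5 − 0.1·(-8.5) = 1.35
Step 2: E′(1.35) = -9.3585; s₂ = 1.35 − 0.1·(-9.3585) = 2.28585

2.28585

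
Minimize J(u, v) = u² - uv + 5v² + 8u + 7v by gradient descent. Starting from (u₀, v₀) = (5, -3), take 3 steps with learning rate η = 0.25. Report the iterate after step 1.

∇J = (2u - v + 8, -u + 10v + 7)
Step 1: at (5, -3), ∇J = (21, -28) → (5, -3) − 0.25·(21, -28) = (-0.25, 4)

(-0.25, 4)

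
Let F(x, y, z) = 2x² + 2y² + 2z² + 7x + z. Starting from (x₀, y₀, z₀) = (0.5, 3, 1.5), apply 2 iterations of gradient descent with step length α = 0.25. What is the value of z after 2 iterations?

∇F = (4x + 7, 4y, 4z + 1)
Step 1: at (0.5, 3, 1.5), ∇F = (9, 12, 7) → (0.5, 3, 1.5) − 0.25·(9, 12, 7) = (-1.75, 0, -0.25)
Step 2: at (-1.75, 0, -0.25), ∇F = (0, 0, 0) → (-1.75, 0, -0.25) − 0.25·(0, 0, 0) = (-1.75, 0, -0.25)
z = -0.25

-0.25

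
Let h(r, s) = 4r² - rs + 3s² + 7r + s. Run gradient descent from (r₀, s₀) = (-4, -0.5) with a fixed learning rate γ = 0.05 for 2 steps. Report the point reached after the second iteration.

(-2.045, -0.60875)

∇h = (8r - s + 7, -r + 6s + 1)
(r₁, s₁) = (-4, -0.5) − 0.05·(-24.5, 2) = (-2.775, -0.6)
(r₂, s₂) = (-2.775, -0.6) − 0.05·(-14.6, 0.175) = (-2.045, -0.60875)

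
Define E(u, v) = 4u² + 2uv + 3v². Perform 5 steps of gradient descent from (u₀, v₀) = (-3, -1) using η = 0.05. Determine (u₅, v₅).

∇E = (8u + 2v, 2u + 6v)
Step 1: at (-3, -1), ∇E = (-26, -12) → (-3, -1) − 0.05·(-26, -12) = (-1.7, -0.4)
Step 2: at (-1.7, -0.4), ∇E = (-14.4, -5.8) → (-1.7, -0.4) − 0.05·(-14.4, -5.8) = (-0.98, -0.11)
Step 3: at (-0.98, -0.11), ∇E = (-8.06, -2.62) → (-0.98, -0.11) − 0.05·(-8.06, -2.62) = (-0.577, 0.021)
Step 4: at (-0.577, 0.021), ∇E = (-4.574, -1.028) → (-0.577, 0.021) − 0.05·(-4.574, -1.028) = (-0.3483, 0.0724)
Step 5: at (-0.3483, 0.0724), ∇E = (-2.6416, -0.2622) → (-0.3483, 0.0724) − 0.05·(-2.6416, -0.2622) = (-0.21622, 0.08551)

(-0.21622, 0.08551)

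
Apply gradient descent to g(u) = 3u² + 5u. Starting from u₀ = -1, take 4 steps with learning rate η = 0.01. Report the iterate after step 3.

g′(u) = 6u + 5
Step 1: g′(-1) = -1; u₁ = -1 − 0.01·(-1) = -0.99
Step 2: g′(-0.99) = -0.94; u₂ = -0.99 − 0.01·(-0.94) = -0.9806
Step 3: g′(-0.9806) = -0.8836; u₃ = -0.9806 − 0.01·(-0.8836) = -0.971764

-0.971764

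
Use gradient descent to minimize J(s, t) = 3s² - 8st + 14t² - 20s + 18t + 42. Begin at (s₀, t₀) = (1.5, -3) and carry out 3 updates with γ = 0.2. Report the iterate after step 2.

(24.38, -63.32)

∇J = (6s - 8t - 20, -8s + 28t + 18)
(s₁, t₁) = (1.5, -3) − 0.2·(13, -78) = (-1.1, 12.6)
(s₂, t₂) = (-1.1, 12.6) − 0.2·(-127.4, 379.6) = (24.38, -63.32)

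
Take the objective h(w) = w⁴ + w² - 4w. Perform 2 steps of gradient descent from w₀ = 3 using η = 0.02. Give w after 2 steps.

h′(w) = 4w³ + 2w - 4
Step 1: h′(3) = 110; w₁ = 3 − 0.02·110 = 0.8
Step 2: h′(0.8) = -0.352; w₂ = 0.8 − 0.02·(-0.352) = 0.80704

0.80704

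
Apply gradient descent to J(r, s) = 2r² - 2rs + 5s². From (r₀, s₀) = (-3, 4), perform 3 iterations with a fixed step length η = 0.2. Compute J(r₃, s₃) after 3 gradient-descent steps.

232.368768

∇J = (4r - 2s, -2r + 10s)
Step 1: at (-3, 4), ∇J = (-20, 46) → (-3, 4) − 0.2·(-20, 46) = (1, -5.2)
Step 2: at (1, -5.2), ∇J = (14.4, -54) → (1, -5.2) − 0.2·(14.4, -54) = (-1.88, 5.6)
Step 3: at (-1.88, 5.6), ∇J = (-18.72, 59.76) → (-1.88, 5.6) − 0.2·(-18.72, 59.76) = (1.864, -6.352)
J(1.864, -6.352) = 232.368768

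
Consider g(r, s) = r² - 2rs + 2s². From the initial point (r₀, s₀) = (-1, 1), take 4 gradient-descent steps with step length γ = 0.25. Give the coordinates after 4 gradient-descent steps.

∇g = (2r - 2s, -2r + 4s)
(r₁, s₁) = (-1, 1) − 0.25·(-4, 6) = (0, -0.5)
(r₂, s₂) = (0, -0.5) − 0.25·(1, -2) = (-0.25, 0)
(r₃, s₃) = (-0.25, 0) − 0.25·(-0.5, 0.5) = (-0.125, -0.125)
(r₄, s₄) = (-0.125, -0.125) − 0.25·(0, -0.25) = (-0.125, -0.0625)

(-0.125, -0.0625)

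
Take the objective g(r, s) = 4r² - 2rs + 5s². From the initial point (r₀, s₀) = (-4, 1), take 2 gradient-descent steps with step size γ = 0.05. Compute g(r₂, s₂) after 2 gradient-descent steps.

7.1764

∇g = (8r - 2s, -2r + 10s)
(r₁, s₁) = (-4, 1) − 0.05·(-34, 18) = (-2.3, 0.1)
(r₂, s₂) = (-2.3, 0.1) − 0.05·(-18.6, 5.6) = (-1.37, -0.18)
g(-1.37, -0.18) = 7.1764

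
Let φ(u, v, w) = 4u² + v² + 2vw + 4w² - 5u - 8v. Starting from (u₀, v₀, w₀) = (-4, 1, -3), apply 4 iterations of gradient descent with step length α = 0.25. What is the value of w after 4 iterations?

-5.9375

∇φ = (8u - 5, 2v + 2w - 8, 2v + 8w)
(u₁, v₁, w₁) = (-4, 1, -3) − 0.25·(-37, -12, -22) = (5.25, 4, 2.5)
(u₂, v₂, w₂) = (5.25, 4, 2.5) − 0.25·(37, 5, 28) = (-4, 2.75, -4.5)
(u₃, v₃, w₃) = (-4, 2.75, -4.5) − 0.25·(-37, -11.5, -30.5) = (5.25, 5.625, 3.125)
(u₄, v₄, w₄) = (5.25, 5.625, 3.125) − 0.25·(37, 9.5, 36.25) = (-4, 3.25, -5.9375)
w = -5.9375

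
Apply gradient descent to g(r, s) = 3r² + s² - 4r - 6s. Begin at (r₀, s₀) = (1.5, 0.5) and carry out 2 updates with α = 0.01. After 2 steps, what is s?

0.599

∇g = (6r - 4, 2s - 6)
(r₁, s₁) = (1.5, 0.5) − 0.01·(5, -5) = (1.45, 0.55)
(r₂, s₂) = (1.45, 0.55) − 0.01·(4.7, -4.9) = (1.403, 0.599)
s = 0.599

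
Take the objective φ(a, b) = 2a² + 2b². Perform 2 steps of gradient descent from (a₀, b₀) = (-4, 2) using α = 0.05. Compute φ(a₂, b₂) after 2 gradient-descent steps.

16.384

∇φ = (4a, 4b)
Step 1: at (-4, 2), ∇φ = (-16, 8) → (-4, 2) − 0.05·(-16, 8) = (-3.2, 1.6)
Step 2: at (-3.2, 1.6), ∇φ = (-12.8, 6.4) → (-3.2, 1.6) − 0.05·(-12.8, 6.4) = (-2.56, 1.28)
φ(-2.56, 1.28) = 16.384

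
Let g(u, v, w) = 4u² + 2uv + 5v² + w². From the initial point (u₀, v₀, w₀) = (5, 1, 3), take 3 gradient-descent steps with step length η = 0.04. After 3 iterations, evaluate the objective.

14.429973643264

∇g = (8u + 2v, 2u + 10v, 2w)
Step 1: at (5, 1, 3), ∇g = (42, 20, 6) → (5, 1, 3) − 0.04·(42, 20, 6) = (3.32, 0.2, 2.76)
Step 2: at (3.32, 0.2, 2.76), ∇g = (26.96, 8.64, 5.52) → (3.32, 0.2, 2.76) − 0.04·(26.96, 8.64, 5.52) = (2.2416, -0.1456, 2.5392)
Step 3: at (2.2416, -0.1456, 2.5392), ∇g = (17.6416, 3.0272, 5.0784) → (2.2416, -0.1456, 2.5392) − 0.04·(17.6416, 3.0272, 5.0784) = (1.535936, -0.266688, 2.336064)
g(1.535936, -0.266688, 2.336064) = 14.429973643264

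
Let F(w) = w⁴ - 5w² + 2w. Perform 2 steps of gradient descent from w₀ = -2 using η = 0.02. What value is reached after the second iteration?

F′(w) = 4w³ - 10w + 2
w₁ = -2 − 0.02·(-10) = -1.8
w₂ = -1.8 − 0.02·(-3.328) = -1.73344

-1.73344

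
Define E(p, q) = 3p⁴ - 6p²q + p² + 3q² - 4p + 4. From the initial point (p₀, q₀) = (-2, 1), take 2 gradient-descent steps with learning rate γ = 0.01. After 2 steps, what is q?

1.1956

∇E = (12p³ - 12pq + 2p - 4, -6p² + 6q)
Step 1: at (-2, 1), ∇E = (-80, -18) → (-2, 1) − 0.01·(-80, -18) = (-1.2, 1.18)
Step 2: at (-1.2, 1.18), ∇E = (-10.144, -1.56) → (-1.2, 1.18) − 0.01·(-10.144, -1.56) = (-1.09856, 1.1956)
q = 1.1956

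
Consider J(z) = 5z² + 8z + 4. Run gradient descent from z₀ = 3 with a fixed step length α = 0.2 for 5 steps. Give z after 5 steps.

-4.6

J′(z) = 10z + 8
z₁ = 3 − 0.2·38 = -4.6
z₂ = -4.6 − 0.2·(-38) = 3
z₃ = 3 − 0.2·38 = -4.6
z₄ = -4.6 − 0.2·(-38) = 3
z₅ = 3 − 0.2·38 = -4.6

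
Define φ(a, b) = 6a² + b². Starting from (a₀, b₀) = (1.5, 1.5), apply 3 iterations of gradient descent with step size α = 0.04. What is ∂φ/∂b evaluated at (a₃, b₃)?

∇φ = (12a, 2b)
Step 1: at (1.5, 1.5), ∇φ = (18, 3) → (1.5, 1.5) − 0.04·(18, 3) = (0.78, 1.38)
Step 2: at (0.78, 1.38), ∇φ = (9.36, 2.76) → (0.78, 1.38) − 0.04·(9.36, 2.76) = (0.4056, 1.2696)
Step 3: at (0.4056, 1.2696), ∇φ = (4.8672, 2.5392) → (0.4056, 1.2696) − 0.04·(4.8672, 2.5392) = (0.210912, 1.168032)
∂φ/∂b at (0.210912, 1.168032) = 2.336064

2.336064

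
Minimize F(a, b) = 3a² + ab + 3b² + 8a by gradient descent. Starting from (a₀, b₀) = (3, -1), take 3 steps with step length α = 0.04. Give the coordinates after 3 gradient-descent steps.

∇F = (6a + b + 8, a + 6b)
(a₁, b₁) = (3, -1) − 0.04·(25, -3) = (2, -0.88)
(a₂, b₂) = (2, -0.88) − 0.04·(19.12, -3.28) = (1.2352, -0.7488)
(a₃, b₃) = (1.2352, -0.7488) − 0.04·(14.6624, -3.2576) = (0.648704, -0.618496)

(0.648704, -0.618496)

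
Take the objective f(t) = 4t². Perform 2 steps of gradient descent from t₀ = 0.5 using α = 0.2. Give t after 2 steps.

f′(t) = 8t
Step 1: f′(0.5) = 4; t₁ = 0.5 − 0.2·4 = -0.3
Step 2: f′(-0.3) = -2.4; t₂ = -0.3 − 0.2·(-2.4) = 0.18

0.18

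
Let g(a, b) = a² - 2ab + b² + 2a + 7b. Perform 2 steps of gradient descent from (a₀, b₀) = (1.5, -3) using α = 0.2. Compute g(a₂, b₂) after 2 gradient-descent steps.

-24.4956

∇g = (2a - 2b + 2, -2a + 2b + 7)
(a₁, b₁) = (1.5, -3) − 0.2·(11, -2) = (-0.7, -2.6)
(a₂, b₂) = (-0.7, -2.6) − 0.2·(5.8, 3.2) = (-1.86, -3.24)
g(-1.86, -3.24) = -24.4956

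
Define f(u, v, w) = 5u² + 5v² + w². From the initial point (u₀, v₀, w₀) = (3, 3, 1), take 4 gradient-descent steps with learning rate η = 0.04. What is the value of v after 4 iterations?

∇f = (10u, 10v, 2w)
(u₁, v₁, w₁) = (3, 3, 1) − 0.04·(30, 30, 2) = (1.8, 1.8, 0.92)
(u₂, v₂, w₂) = (1.8, 1.8, 0.92) − 0.04·(18, 18, 1.84) = (1.08, 1.08, 0.8464)
(u₃, v₃, w₃) = (1.08, 1.08, 0.8464) − 0.04·(10.8, 10.8, 1.6928) = (0.648, 0.648, 0.778688)
(u₄, v₄, w₄) = (0.648, 0.648, 0.778688) − 0.04·(6.48, 6.48, 1.557376) = (0.3888, 0.3888, 0.71639296)
v = 0.3888

0.3888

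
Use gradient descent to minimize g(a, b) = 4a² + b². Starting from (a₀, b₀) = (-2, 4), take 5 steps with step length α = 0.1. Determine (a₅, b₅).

(-0.00064, 1.31072)

∇g = (8a, 2b)
Step 1: at (-2, 4), ∇g = (-16, 8) → (-2, 4) − 0.1·(-16, 8) = (-0.4, 3.2)
Step 2: at (-0.4, 3.2), ∇g = (-3.2, 6.4) → (-0.4, 3.2) − 0.1·(-3.2, 6.4) = (-0.08, 2.56)
Step 3: at (-0.08, 2.56), ∇g = (-0.64, 5.12) → (-0.08, 2.56) − 0.1·(-0.64, 5.12) = (-0.016, 2.048)
Step 4: at (-0.016, 2.048), ∇g = (-0.128, 4.096) → (-0.016, 2.048) − 0.1·(-0.128, 4.096) = (-0.0032, 1.6384)
Step 5: at (-0.0032, 1.6384), ∇g = (-0.0256, 3.2768) → (-0.0032, 1.6384) − 0.1·(-0.0256, 3.2768) = (-0.00064, 1.31072)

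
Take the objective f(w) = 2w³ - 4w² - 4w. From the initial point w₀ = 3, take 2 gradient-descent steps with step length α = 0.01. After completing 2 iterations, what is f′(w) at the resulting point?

f′(w) = 6w² - 8w - 4
w₁ = 3 − 0.01·26 = 2.74
w₂ = 2.74 − 0.01·19.1256 = 2.548744
f′(w) at (2.548744) = 14.586623865216

14.586623865216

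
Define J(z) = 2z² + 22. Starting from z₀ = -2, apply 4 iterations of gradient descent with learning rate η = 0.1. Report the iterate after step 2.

-0.72

J′(z) = 4z
z₁ = -2 − 0.1·(-8) = -1.2
z₂ = -1.2 − 0.1·(-4.8) = -0.72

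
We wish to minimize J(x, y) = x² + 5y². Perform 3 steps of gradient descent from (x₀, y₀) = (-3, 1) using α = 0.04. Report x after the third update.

∇J = (2x, 10y)
Step 1: at (-3, 1), ∇J = (-6, 10) → (-3, 1) − 0.04·(-6, 10) = (-2.76, 0.6)
Step 2: at (-2.76, 0.6), ∇J = (-5.52, 6) → (-2.76, 0.6) − 0.04·(-5.52, 6) = (-2.5392, 0.36)
Step 3: at (-2.5392, 0.36), ∇J = (-5.0784, 3.6) → (-2.5392, 0.36) − 0.04·(-5.0784, 3.6) = (-2.336064, 0.216)
x = -2.336064

-2.336064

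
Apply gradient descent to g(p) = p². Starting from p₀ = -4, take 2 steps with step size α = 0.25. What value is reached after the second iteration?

g′(p) = 2p
p₁ = -4 − 0.25·(-8) = -2
p₂ = -2 − 0.25·(-4) = -1

-1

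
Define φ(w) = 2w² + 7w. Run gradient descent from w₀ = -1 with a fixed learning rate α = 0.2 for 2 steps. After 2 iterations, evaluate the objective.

-6.1232

φ′(w) = 4w + 7
Step 1: φ′(-1) = 3; w₁ = -1 − 0.2·3 = -1.6
Step 2: φ′(-1.6) = 0.6; w₂ = -1.6 − 0.2·0.6 = -1.72
φ(-1.72) = -6.1232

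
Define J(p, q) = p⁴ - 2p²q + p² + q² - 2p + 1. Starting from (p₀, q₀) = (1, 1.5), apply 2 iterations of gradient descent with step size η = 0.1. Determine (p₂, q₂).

(1.1408, 1.408)

∇J = (4p³ - 4pq + 2p - 2, -2p² + 2q)
(p₁, q₁) = (1, 1.5) − 0.1·(-2, 1) = (1.2, 1.4)
(p₂, q₂) = (1.2, 1.4) − 0.1·(0.592, -0.08) = (1.1408, 1.408)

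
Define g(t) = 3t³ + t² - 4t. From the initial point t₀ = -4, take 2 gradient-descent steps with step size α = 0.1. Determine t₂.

g′(t) = 9t² + 2t - 4
Step 1: g′(-4) = 132; t₁ = -4 − 0.1·132 = -17.2
Step 2: g′(-17.2) = 2624.16; t₂ = -17.2 − 0.1·2624.16 = -279.616

-279.616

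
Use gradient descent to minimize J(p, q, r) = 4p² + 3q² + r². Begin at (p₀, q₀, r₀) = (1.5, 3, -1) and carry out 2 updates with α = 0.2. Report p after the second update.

∇J = (8p, 6q, 2r)
(p₁, q₁, r₁) = (1.5, 3, -1) − 0.2·(12, 18, -2) = (-0.9, -0.6, -0.6)
(p₂, q₂, r₂) = (-0.9, -0.6, -0.6) − 0.2·(-7.2, -3.6, -1.2) = (0.54, 0.12, -0.36)
p = 0.54

0.54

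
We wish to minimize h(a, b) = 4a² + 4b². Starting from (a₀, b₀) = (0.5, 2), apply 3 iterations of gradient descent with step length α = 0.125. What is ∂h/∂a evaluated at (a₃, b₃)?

∇h = (8a, 8b)
(a₁, b₁) = (0.5, 2) − 0.125·(4, 16) = (0, 0)
(a₂, b₂) = (0, 0) − 0.125·(0, 0) = (0, 0)
(a₃, b₃) = (0, 0) − 0.125·(0, 0) = (0, 0)
∂h/∂a at (0, 0) = 0

0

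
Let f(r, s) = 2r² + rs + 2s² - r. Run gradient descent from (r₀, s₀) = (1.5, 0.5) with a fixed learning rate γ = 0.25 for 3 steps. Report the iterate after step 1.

∇f = (4r + s - 1, r + 4s)
(r₁, s₁) = (1.5, 0.5) − 0.25·(5.5, 3.5) = (0.125, -0.375)

(0.125, -0.375)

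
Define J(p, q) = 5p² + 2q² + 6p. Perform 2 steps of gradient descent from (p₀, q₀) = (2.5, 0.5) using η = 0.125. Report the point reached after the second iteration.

(-0.40625, 0.125)

∇J = (10p + 6, 4q)
Step 1: at (2.5, 0.5), ∇J = (31, 2) → (2.5, 0.5) − 0.125·(31, 2) = (-1.375, 0.25)
Step 2: at (-1.375, 0.25), ∇J = (-7.75, 1) → (-1.375, 0.25) − 0.125·(-7.75, 1) = (-0.40625, 0.125)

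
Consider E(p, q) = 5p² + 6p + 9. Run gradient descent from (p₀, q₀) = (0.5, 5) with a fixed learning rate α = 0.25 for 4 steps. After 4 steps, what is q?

5

∇E = (10p + 6, 0)
Step 1: at (0.5, 5), ∇E = (11, 0) → (0.5, 5) − 0.25·(11, 0) = (-2.25, 5)
Step 2: at (-2.25, 5), ∇E = (-16.5, 0) → (-2.25, 5) − 0.25·(-16.5, 0) = (1.875, 5)
Step 3: at (1.875, 5), ∇E = (24.75, 0) → (1.875, 5) − 0.25·(24.75, 0) = (-4.3125, 5)
Step 4: at (-4.3125, 5), ∇E = (-37.125, 0) → (-4.3125, 5) − 0.25·(-37.125, 0) = (4.96875, 5)
q = 5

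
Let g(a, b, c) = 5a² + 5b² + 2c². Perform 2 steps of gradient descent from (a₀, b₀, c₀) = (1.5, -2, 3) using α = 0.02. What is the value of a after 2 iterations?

0.96

∇g = (10a, 10b, 4c)
Step 1: at (1.5, -2, 3), ∇g = (15, -20, 12) → (1.5, -2, 3) − 0.02·(15, -20, 12) = (1.2, -1.6, 2.76)
Step 2: at (1.2, -1.6, 2.76), ∇g = (12, -16, 11.04) → (1.2, -1.6, 2.76) − 0.02·(12, -16, 11.04) = (0.96, -1.28, 2.5392)
a = 0.96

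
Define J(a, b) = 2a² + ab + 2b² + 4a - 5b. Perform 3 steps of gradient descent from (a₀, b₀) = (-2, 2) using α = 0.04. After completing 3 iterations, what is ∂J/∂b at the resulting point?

∇J = (4a + b + 4, a + 4b - 5)
Step 1: at (-2, 2), ∇J = (-2, 1) → (-2, 2) − 0.04·(-2, 1) = (-1.92, 1.96)
Step 2: at (-1.92, 1.96), ∇J = (-1.72, 0.92) → (-1.92, 1.96) − 0.04·(-1.72, 0.92) = (-1.8512, 1.9232)
Step 3: at (-1.8512, 1.9232), ∇J = (-1.4816, 0.8416) → (-1.8512, 1.9232) − 0.04·(-1.4816, 0.8416) = (-1.791936, 1.889536)
∂J/∂b at (-1.791936, 1.889536) = 0.766208

0.766208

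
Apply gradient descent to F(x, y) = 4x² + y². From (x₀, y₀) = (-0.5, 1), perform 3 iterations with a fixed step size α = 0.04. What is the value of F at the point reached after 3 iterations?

∇F = (8x, 2y)
Step 1: at (-0.5, 1), ∇F = (-4, 2) → (-0.5, 1) − 0.04·(-4, 2) = (-0.34, 0.92)
Step 2: at (-0.34, 0.92), ∇F = (-2.72, 1.84) → (-0.34, 0.92) − 0.04·(-2.72, 1.84) = (-0.2312, 0.8464)
Step 3: at (-0.2312, 0.8464), ∇F = (-1.8496, 1.6928) → (-0.2312, 0.8464) − 0.04·(-1.8496, 1.6928) = (-0.157216, 0.778688)
F(-0.157216, 0.778688) = 0.705222483968

0.705222483968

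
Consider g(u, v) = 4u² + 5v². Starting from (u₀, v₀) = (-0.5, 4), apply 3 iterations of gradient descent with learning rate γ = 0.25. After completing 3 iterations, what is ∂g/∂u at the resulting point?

4

∇g = (8u, 10v)
Step 1: at (-0.5, 4), ∇g = (-4, 40) → (-0.5, 4) − 0.25·(-4, 40) = (0.5, -6)
Step 2: at (0.5, -6), ∇g = (4, -60) → (0.5, -6) − 0.25·(4, -60) = (-0.5, 9)
Step 3: at (-0.5, 9), ∇g = (-4, 90) → (-0.5, 9) − 0.25·(-4, 90) = (0.5, -13.5)
∂g/∂u at (0.5, -13.5) = 4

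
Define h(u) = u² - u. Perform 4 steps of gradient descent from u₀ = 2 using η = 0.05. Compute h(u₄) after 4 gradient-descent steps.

h′(u) = 2u - 1
Step 1: h′(2) = 3; u₁ = 2 − 0.05·3 = 1.85
Step 2: h′(1.85) = 2.7; u₂ = 1.85 − 0.05·2.7 = 1.715
Step 3: h′(1.715) = 2.43; u₃ = 1.715 − 0.05·2.43 = 1.5935
Step 4: h′(1.5935) = 2.187; u₄ = 1.5935 − 0.05·2.187 = 1.48415
h(1.48415) = 0.7185512225

0.7185512225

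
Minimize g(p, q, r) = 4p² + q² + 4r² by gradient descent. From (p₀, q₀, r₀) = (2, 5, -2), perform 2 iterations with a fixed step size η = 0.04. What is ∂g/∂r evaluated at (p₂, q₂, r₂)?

∇g = (8p, 2q, 8r)
(p₁, q₁, r₁) = (2, 5, -2) − 0.04·(16, 10, -16) = (1.36, 4.6, -1.36)
(p₂, q₂, r₂) = (1.36, 4.6, -1.36) − 0.04·(10.88, 9.2, -10.88) = (0.9248, 4.232, -0.9248)
∂g/∂r at (0.9248, 4.232, -0.9248) = -7.3984

-7.3984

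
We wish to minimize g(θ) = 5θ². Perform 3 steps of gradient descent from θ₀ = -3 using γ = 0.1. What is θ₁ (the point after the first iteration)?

g′(θ) = 10θ
Step 1: g′(-3) = -30; θ₁ = -3 − 0.1·(-30) = 0

0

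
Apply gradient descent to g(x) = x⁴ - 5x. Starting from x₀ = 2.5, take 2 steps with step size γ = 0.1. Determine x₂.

10.98125

g′(x) = 4x³ - 5
x₁ = 2.5 − 0.1·57.5 = -3.25
x₂ = -3.25 − 0.1·(-142.3125) = 10.98125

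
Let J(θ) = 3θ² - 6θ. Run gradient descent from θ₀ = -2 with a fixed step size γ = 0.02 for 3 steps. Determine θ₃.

-1.044416

J′(θ) = 6θ - 6
θ₁ = -2 − 0.02·(-18) = -1.64
θ₂ = -1.64 − 0.02·(-15.84) = -1.3232
θ₃ = -1.3232 − 0.02·(-13.9392) = -1.044416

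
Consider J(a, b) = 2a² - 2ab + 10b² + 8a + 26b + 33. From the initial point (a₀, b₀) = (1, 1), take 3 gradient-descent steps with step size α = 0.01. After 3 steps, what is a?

0.687512

∇J = (4a - 2b + 8, -2a + 20b + 26)
(a₁, b₁) = (1, 1) − 0.01·(10, 44) = (0.9, 0.56)
(a₂, b₂) = (0.9, 0.56) − 0.01·(10.48, 35.4) = (0.7952, 0.206)
(a₃, b₃) = (0.7952, 0.206) − 0.01·(10.7688, 28.5296) = (0.687512, -0.079296)
a = 0.687512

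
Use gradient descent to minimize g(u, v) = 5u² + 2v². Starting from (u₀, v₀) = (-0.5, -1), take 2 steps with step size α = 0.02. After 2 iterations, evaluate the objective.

∇g = (10u, 4v)
Step 1: at (-0.5, -1), ∇g = (-5, -4) → (-0.5, -1) − 0.02·(-5, -4) = (-0.4, -0.92)
Step 2: at (-0.4, -0.92), ∇g = (-4, -3.68) → (-0.4, -0.92) − 0.02·(-4, -3.68) = (-0.32, -0.8464)
g(-0.32, -0.8464) = 1.94478592

1.94478592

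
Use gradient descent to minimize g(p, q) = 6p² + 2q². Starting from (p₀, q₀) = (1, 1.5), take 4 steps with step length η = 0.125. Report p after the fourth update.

∇g = (12p, 4q)
(p₁, q₁) = (1, 1.5) − 0.125·(12, 6) = (-0.5, 0.75)
(p₂, q₂) = (-0.5, 0.75) − 0.125·(-6, 3) = (0.25, 0.375)
(p₃, q₃) = (0.25, 0.375) − 0.125·(3, 1.5) = (-0.125, 0.1875)
(p₄, q₄) = (-0.125, 0.1875) − 0.125·(-1.5, 0.75) = (0.0625, 0.09375)
p = 0.0625

0.0625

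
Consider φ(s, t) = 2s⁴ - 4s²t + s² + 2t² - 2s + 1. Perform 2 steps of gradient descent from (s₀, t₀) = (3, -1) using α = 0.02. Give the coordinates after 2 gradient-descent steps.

(-0.64149248, 0.098752)

∇φ = (8s³ - 8st + 2s - 2, -4s² + 4t)
(s₁, t₁) = (3, -1) − 0.02·(244, -40) = (-1.88, -0.2)
(s₂, t₂) = (-1.88, -0.2) − 0.02·(-61.925376, -14.9376) = (-0.64149248, 0.098752)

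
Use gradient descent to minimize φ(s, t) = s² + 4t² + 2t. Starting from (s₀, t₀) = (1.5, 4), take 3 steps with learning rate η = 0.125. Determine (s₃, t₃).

∇φ = (2s, 8t + 2)
(s₁, t₁) = (1.5, 4) − 0.125·(3, 34) = (1.125, -0.25)
(s₂, t₂) = (1.125, -0.25) − 0.125·(2.25, 0) = (0.84375, -0.25)
(s₃, t₃) = (0.84375, -0.25) − 0.125·(1.6875, 0) = (0.6328125, -0.25)

(0.6328125, -0.25)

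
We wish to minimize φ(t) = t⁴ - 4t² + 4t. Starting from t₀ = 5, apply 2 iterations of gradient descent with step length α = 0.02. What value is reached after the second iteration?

1.22742016

φ′(t) = 4t³ - 8t + 4
Step 1: φ′(5) = 464; t₁ = 5 − 0.02·464 = -4.28
Step 2: φ′(-4.28) = -275.371008; t₂ = -4.28 − 0.02·(-275.371008) = 1.22742016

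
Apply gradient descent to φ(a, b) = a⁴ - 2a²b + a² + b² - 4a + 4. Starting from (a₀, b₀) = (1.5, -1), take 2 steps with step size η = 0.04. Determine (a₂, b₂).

(0.69897984, -0.634592)

∇φ = (4a³ - 4ab + 2a - 4, -2a² + 2b)
Step 1: at (1.5, -1), ∇φ = (18.5, -6.5) → (1.5, -1) − 0.04·(18.5, -6.5) = (0.76, -0.74)
Step 2: at (0.76, -0.74), ∇φ = (1.525504, -2.6352) → (0.76, -0.74) − 0.04·(1.525504, -2.6352) = (0.69897984, -0.634592)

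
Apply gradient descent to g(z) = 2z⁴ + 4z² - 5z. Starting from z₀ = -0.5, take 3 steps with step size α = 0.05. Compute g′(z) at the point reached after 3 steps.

-1.361626953125

g′(z) = 8z³ + 8z - 5
z₁ = -0.5 − 0.05·(-10) = 0
z₂ = 0 − 0.05·(-5) = 0.25
z₃ = 0.25 − 0.05·(-2.875) = 0.39375
g′(z) at (0.39375) = -1.361626953125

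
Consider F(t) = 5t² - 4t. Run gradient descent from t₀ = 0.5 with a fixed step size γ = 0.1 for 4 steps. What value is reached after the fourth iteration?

F′(t) = 10t - 4
t₁ = 0.5 − 0.1·1 = 0.4
t₂ = 0.4 − 0.1·0 = 0.4
t₃ = 0.4 − 0.1·0 = 0.4
t₄ = 0.4 − 0.1·0 = 0.4

0.4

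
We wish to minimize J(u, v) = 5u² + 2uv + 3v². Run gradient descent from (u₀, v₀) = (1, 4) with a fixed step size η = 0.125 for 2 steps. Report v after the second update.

∇J = (10u + 2v, 2u + 6v)
Step 1: at (1, 4), ∇J = (18, 26) → (1, 4) − 0.125·(18, 26) = (-1.25, 0.75)
Step 2: at (-1.25, 0.75), ∇J = (-11, 2) → (-1.25, 0.75) − 0.125·(-11, 2) = (0.125, 0.5)
v = 0.5

0.5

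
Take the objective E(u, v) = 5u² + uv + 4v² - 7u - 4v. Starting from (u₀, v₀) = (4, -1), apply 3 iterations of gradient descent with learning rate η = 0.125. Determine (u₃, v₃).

∇E = (10u + v - 7, u + 8v - 4)
(u₁, v₁) = (4, -1) − 0.125·(32, -8) = (0, 0)
(u₂, v₂) = (0, 0) − 0.125·(-7, -4) = (0.875, 0.5)
(u₃, v₃) = (0.875, 0.5) − 0.125·(2.25, 0.875) = (0.59375, 0.390625)

(0.59375, 0.390625)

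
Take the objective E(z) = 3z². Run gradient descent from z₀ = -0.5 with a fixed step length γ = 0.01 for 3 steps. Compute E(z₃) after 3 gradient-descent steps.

0.517402335792

E′(z) = 6z
Step 1: E′(-0.5) = -3; z₁ = -0.5 − 0.01·(-3) = -0.47
Step 2: E′(-0.47) = -2.82; z₂ = -0.47 − 0.01·(-2.82) = -0.4418
Step 3: E′(-0.4418) = -2.6508; z₃ = -0.4418 − 0.01·(-2.6508) = -0.415292
E(-0.415292) = 0.517402335792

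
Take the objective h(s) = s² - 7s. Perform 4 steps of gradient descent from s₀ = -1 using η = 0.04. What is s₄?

h′(s) = 2s - 7
s₁ = -1 − 0.04·(-9) = -0.64
s₂ = -0.64 − 0.04·(-8.28) = -0.3088
s₃ = -0.3088 − 0.04·(-7.6176) = -0.004096
s₄ = -0.004096 − 0.04·(-7.008192) = 0.27623168

0.27623168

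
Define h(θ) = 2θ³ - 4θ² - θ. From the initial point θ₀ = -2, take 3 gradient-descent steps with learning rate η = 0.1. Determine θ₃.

-648.2329016

h′(θ) = 6θ² - 8θ - 1
Step 1: h′(-2) = 39; θ₁ = -2 − 0.1·39 = -5.9
Step 2: h′(-5.9) = 255.06; θ₂ = -5.9 − 0.1·255.06 = -31.406
Step 3: h′(-31.406) = 6168.269016; θ₃ = -31.406 − 0.1·6168.269016 = -648.2329016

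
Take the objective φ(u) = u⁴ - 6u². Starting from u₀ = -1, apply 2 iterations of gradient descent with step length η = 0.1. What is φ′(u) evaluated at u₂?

2.292530577408

φ′(u) = 4u³ - 12u
u₁ = -1 − 0.1·8 = -1.8
u₂ = -1.8 − 0.1·(-1.728) = -1.6272
φ′(u) at (-1.6272) = 2.292530577408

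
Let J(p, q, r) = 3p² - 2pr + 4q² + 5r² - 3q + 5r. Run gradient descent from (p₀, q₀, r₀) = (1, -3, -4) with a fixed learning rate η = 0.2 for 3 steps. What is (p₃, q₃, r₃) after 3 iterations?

(-2.392, 1.104, 4.808)

∇J = (6p - 2r, 8q - 3, -2p + 10r + 5)
Step 1: at (1, -3, -4), ∇J = (14, -27, -37) → (1, -3, -4) − 0.2·(14, -27, -37) = (-1.8, 2.4, 3.4)
Step 2: at (-1.8, 2.4, 3.4), ∇J = (-17.6, 16.2, 42.6) → (-1.8, 2.4, 3.4) − 0.2·(-17.6, 16.2, 42.6) = (1.72, -0.84, -5.12)
Step 3: at (1.72, -0.84, -5.12), ∇J = (20.56, -9.72, -49.64) → (1.72, -0.84, -5.12) − 0.2·(20.56, -9.72, -49.64) = (-2.392, 1.104, 4.808)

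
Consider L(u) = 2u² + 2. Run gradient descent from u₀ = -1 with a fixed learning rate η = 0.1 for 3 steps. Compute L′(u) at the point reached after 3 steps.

L′(u) = 4u
u₁ = -1 − 0.1·(-4) = -0.6
u₂ = -0.6 − 0.1·(-2.4) = -0.36
u₃ = -0.36 − 0.1·(-1.44) = -0.216
L′(u) at (-0.216) = -0.864

-0.864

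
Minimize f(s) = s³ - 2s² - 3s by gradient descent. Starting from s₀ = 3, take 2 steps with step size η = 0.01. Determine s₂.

f′(s) = 3s² - 4s - 3
Step 1: f′(3) = 12; s₁ = 3 − 0.01·12 = 2.88
Step 2: f′(2.88) = 10.3632; s₂ = 2.88 − 0.01·10.3632 = 2.776368

2.776368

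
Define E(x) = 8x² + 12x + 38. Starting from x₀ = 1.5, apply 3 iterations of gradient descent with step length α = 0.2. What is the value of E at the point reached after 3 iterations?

E′(x) = 16x + 12
Step 1: E′(1.5) = 36; x₁ = 1.5 − 0.2·36 = -5.7
Step 2: E′(-5.7) = -79.2; x₂ = -5.7 − 0.2·(-79.2) = 10.14
Step 3: E′(10.14) = 174.24; x₃ = 10.14 − 0.2·174.24 = -24.708
E(-24.708) = 4625.386112

4625.386112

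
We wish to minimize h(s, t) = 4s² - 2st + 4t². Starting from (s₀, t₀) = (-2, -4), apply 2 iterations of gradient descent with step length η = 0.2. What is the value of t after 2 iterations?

∇h = (8s - 2t, -2s + 8t)
Step 1: at (-2, -4), ∇h = (-8, -28) → (-2, -4) − 0.2·(-8, -28) = (-0.4, 1.6)
Step 2: at (-0.4, 1.6), ∇h = (-6.4, 13.6) → (-0.4, 1.6) − 0.2·(-6.4, 13.6) = (0.88, -1.12)
t = -1.12

-1.12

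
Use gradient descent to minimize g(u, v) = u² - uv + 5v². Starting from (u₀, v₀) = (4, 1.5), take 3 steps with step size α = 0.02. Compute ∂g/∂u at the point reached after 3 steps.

∇g = (2u - v, -u + 10v)
Step 1: at (4, 1.5), ∇g = (6.5, 11) → (4, 1.5) − 0.02·(6.5, 11) = (3.87, 1.28)
Step 2: at (3.87, 1.28), ∇g = (6.46, 8.93) → (3.87, 1.28) − 0.02·(6.46, 8.93) = (3.7408, 1.1014)
Step 3: at (3.7408, 1.1014), ∇g = (6.3802, 7.2732) → (3.7408, 1.1014) − 0.02·(6.3802, 7.2732) = (3.613196, 0.955936)
∂g/∂u at (3.613196, 0.955936) = 6.270456

6.270456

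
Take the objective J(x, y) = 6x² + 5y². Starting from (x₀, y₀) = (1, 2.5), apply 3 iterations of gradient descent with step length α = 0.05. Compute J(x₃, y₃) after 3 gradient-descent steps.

∇J = (12x, 10y)
Step 1: at (1, 2.5), ∇J = (12, 25) → (1, 2.5) − 0.05·(12, 25) = (0.4, 1.25)
Step 2: at (0.4, 1.25), ∇J = (4.8, 12.5) → (0.4, 1.25) − 0.05·(4.8, 12.5) = (0.16, 0.625)
Step 3: at (0.16, 0.625), ∇J = (1.92, 6.25) → (0.16, 0.625) − 0.05·(1.92, 6.25) = (0.064, 0.3125)
J(0.064, 0.3125) = 0.51285725

0.51285725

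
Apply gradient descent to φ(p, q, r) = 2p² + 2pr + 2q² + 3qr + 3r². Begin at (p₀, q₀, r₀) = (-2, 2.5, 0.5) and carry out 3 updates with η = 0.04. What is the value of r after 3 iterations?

∇φ = (4p + 2r, 4q + 3r, 2p + 3q + 6r)
(p₁, q₁, r₁) = (-2, 2.5, 0.5) − 0.04·(-7, 11.5, 6.5) = (-1.72, 2.04, 0.24)
(p₂, q₂, r₂) = (-1.72, 2.04, 0.24) − 0.04·(-6.4, 8.88, 4.12) = (-1.464, 1.6848, 0.0752)
(p₃, q₃, r₃) = (-1.464, 1.6848, 0.0752) − 0.04·(-5.7056, 6.9648, 2.5776) = (-1.235776, 1.406208, -0.027904)
r = -0.027904

-0.027904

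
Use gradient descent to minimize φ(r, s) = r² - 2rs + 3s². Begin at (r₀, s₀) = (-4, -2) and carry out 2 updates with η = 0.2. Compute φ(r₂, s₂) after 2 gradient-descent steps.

4.0128

∇φ = (2r - 2s, -2r + 6s)
Step 1: at (-4, -2), ∇φ = (-4, -4) → (-4, -2) − 0.2·(-4, -4) = (-3.2, -1.2)
Step 2: at (-3.2, -1.2), ∇φ = (-4, -0.8) → (-3.2, -1.2) − 0.2·(-4, -0.8) = (-2.4, -1.04)
φ(-2.4, -1.04) = 4.0128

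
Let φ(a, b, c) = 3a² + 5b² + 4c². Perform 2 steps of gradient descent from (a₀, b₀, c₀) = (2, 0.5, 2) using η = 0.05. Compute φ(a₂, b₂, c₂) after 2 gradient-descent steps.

∇φ = (6a, 10b, 8c)
(a₁, b₁, c₁) = (2, 0.5, 2) − 0.05·(12, 5, 16) = (1.4, 0.25, 1.2)
(a₂, b₂, c₂) = (1.4, 0.25, 1.2) − 0.05·(8.4, 2.5, 9.6) = (0.98, 0.125, 0.72)
φ(0.98, 0.125, 0.72) = 5.032925

5.032925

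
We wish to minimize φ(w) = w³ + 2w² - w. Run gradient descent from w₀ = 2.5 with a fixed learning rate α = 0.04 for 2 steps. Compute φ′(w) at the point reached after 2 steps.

5.759244478512

φ′(w) = 3w² + 4w - 1
w₁ = 2.5 − 0.04·27.75 = 1.39
w₂ = 1.39 − 0.04·10.3563 = 0.975748
φ′(w) at (0.975748) = 5.759244478512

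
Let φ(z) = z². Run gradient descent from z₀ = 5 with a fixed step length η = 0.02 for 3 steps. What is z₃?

φ′(z) = 2z
Step 1: φ′(5) = 10; z₁ = 5 − 0.02·10 = 4.8
Step 2: φ′(4.8) = 9.6; z₂ = 4.8 − 0.02·9.6 = 4.608
Step 3: φ′(4.608) = 9.216; z₃ = 4.608 − 0.02·9.216 = 4.42368

4.42368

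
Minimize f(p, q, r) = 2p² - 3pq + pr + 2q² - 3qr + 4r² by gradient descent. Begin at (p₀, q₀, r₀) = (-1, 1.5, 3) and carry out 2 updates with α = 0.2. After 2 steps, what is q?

∇f = (4p - 3q + r, -3p + 4q - 3r, p - 3q + 8r)
(p₁, q₁, r₁) = (-1, 1.5, 3) − 0.2·(-5.5, 0, 18.5) = (0.1, 1.5, -0.7)
(p₂, q₂, r₂) = (0.1, 1.5, -0.7) − 0.2·(-4.8, 7.8, -10) = (1.06, -0.06, 1.3)
q = -0.06

-0.06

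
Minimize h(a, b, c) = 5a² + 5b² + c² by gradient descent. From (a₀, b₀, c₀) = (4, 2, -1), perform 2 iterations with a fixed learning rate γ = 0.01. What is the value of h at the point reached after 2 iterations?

66.53236816

∇h = (10a, 10b, 2c)
Step 1: at (4, 2, -1), ∇h = (40, 20, -2) → (4, 2, -1) − 0.01·(40, 20, -2) = (3.6, 1.8, -0.98)
Step 2: at (3.6, 1.8, -0.98), ∇h = (36, 18, -1.96) → (3.6, 1.8, -0.98) − 0.01·(36, 18, -1.96) = (3.24, 1.62, -0.9604)
h(3.24, 1.62, -0.9604) = 66.53236816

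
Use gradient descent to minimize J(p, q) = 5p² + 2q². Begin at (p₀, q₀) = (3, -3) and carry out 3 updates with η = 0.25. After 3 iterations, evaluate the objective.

512.578125

∇J = (10p, 4q)
Step 1: at (3, -3), ∇J = (30, -12) → (3, -3) − 0.25·(30, -12) = (-4.5, 0)
Step 2: at (-4.5, 0), ∇J = (-45, 0) → (-4.5, 0) − 0.25·(-45, 0) = (6.75, 0)
Step 3: at (6.75, 0), ∇J = (67.5, 0) → (6.75, 0) − 0.25·(67.5, 0) = (-10.125, 0)
J(-10.125, 0) = 512.578125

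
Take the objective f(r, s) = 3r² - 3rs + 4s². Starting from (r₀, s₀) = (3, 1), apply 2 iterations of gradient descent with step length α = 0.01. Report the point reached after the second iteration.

(2.7093, 1.0147)

∇f = (6r - 3s, -3r + 8s)
Step 1: at (3, 1), ∇f = (15, -1) → (3, 1) − 0.01·(15, -1) = (2.85, 1.01)
Step 2: at (2.85, 1.01), ∇f = (14.07, -0.47) → (2.85, 1.01) − 0.01·(14.07, -0.47) = (2.7093, 1.0147)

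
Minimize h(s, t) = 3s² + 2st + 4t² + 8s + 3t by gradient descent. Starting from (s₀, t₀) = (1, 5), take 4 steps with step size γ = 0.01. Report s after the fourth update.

0.17172784

∇h = (6s + 2t + 8, 2s + 8t + 3)
(s₁, t₁) = (1, 5) − 0.01·(24, 45) = (0.76, 4.55)
(s₂, t₂) = (0.76, 4.55) − 0.01·(21.66, 40.92) = (0.5434, 4.1408)
(s₃, t₃) = (0.5434, 4.1408) − 0.01·(19.542, 37.2132) = (0.34798, 3.768668)
(s₄, t₄) = (0.34798, 3.768668) − 0.01·(17.625216, 33.845304) = (0.17172784, 3.43021496)
s = 0.17172784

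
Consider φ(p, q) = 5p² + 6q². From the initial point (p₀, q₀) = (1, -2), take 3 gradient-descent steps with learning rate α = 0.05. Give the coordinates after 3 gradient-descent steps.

(0.125, -0.128)

∇φ = (10p, 12q)
(p₁, q₁) = (1, -2) − 0.05·(10, -24) = (0.5, -0.8)
(p₂, q₂) = (0.5, -0.8) − 0.05·(5, -9.6) = (0.25, -0.32)
(p₃, q₃) = (0.25, -0.32) − 0.05·(2.5, -3.84) = (0.125, -0.128)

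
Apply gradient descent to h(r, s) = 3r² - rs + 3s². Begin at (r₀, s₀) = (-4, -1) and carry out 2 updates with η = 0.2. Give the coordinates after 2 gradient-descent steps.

∇h = (6r - s, -r + 6s)
Step 1: at (-4, -1), ∇h = (-23, -2) → (-4, -1) − 0.2·(-23, -2) = (0.6, -0.6)
Step 2: at (0.6, -0.6), ∇h = (4.2, -4.2) → (0.6, -0.6) − 0.2·(4.2, -4.2) = (-0.24, 0.24)

(-0.24, 0.24)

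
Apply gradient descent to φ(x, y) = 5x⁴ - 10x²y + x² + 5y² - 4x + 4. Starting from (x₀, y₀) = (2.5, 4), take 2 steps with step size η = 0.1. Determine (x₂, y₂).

(1269.00325, 78.3225)

∇φ = (20x³ - 20xy + 2x - 4, -10x² + 10y)
Step 1: at (2.5, 4), ∇φ = (113.5, -22.5) → (2.5, 4) − 0.1·(113.5, -22.5) = (-8.85, 6.25)
Step 2: at (-8.85, 6.25), ∇φ = (-12778.5325, -720.725) → (-8.85, 6.25) − 0.1·(-12778.5325, -720.725) = (1269.00325, 78.3225)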